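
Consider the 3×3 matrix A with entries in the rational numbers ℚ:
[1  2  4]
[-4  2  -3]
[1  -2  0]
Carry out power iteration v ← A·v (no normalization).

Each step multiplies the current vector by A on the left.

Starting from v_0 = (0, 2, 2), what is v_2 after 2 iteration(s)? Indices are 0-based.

v_2 = (-8, -40, 16)

v_0 = (0, 2, 2).
v_1 = A·v_0 = (12, -2, -4).
v_2 = A·v_1 = (-8, -40, 16).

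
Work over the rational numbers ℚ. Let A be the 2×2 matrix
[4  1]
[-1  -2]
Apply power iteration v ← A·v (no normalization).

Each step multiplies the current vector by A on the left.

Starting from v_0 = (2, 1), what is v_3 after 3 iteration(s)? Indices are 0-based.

v_3 = (127, -30)

v_0 = (2, 1).
v_1 = A·v_0 = (9, -4).
v_2 = A·v_1 = (32, -1).
v_3 = A·v_2 = (127, -30).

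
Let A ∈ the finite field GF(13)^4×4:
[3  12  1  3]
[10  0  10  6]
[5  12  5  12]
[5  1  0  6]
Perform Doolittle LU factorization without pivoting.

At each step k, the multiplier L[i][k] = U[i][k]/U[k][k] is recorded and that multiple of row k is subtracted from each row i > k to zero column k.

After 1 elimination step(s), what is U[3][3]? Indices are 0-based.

[col 0] pivot 3
  R1 -= 12*R0 → (0, 12, 11, 9)  (L[1][0] := 12)
  R2 -= 6*R0 → (0, 5, 12, 7)  (L[2][0] := 6)
  R3 -= 6*R0 → (0, 7, 7, 1)  (L[3][0] := 6)

U[3][3] = 1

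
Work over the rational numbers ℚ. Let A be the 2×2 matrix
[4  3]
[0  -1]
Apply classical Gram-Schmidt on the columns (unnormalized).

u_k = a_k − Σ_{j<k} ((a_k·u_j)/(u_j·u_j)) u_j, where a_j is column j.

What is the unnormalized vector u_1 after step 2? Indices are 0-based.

u_1 = (0, -1)

Step 1: u_0 = a_0 = (4, 0).
Step 2: u_1 = a_1 − (3/4)·u_0 = (0, -1).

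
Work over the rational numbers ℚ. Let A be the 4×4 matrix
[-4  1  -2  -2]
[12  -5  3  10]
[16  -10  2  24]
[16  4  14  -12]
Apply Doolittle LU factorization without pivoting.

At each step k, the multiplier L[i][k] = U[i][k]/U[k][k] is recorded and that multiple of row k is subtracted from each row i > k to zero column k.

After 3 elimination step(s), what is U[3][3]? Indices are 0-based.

U[3][3] = 4

[col 0] pivot -4
  R1 -= -3*R0 → (0, -2, -3, 4)  (L[1][0] := -3)
  R2 -= -4*R0 → (0, -6, -6, 16)  (L[2][0] := -4)
  R3 -= -4*R0 → (0, 8, 6, -20)  (L[3][0] := -4)
[col 1] pivot -2
  R2 -= 3*R1 → (0, 0, 3, 4)  (L[2][1] := 3)
  R3 -= -4*R1 → (0, 0, -6, -4)  (L[3][1] := -4)
[col 2] pivot 3
  R3 -= -2*R2 → (0, 0, 0, 4)  (L[3][2] := -2)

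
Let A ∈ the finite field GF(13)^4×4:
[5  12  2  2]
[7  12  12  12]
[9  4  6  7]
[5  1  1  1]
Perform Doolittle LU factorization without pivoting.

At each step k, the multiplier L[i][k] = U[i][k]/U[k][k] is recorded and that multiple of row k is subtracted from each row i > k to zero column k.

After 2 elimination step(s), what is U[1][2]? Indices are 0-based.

Step 1: pivot at (0,0) is 5.
  row1 ← row1 − (4)·row0  ⇒  L[1][0]=4, U row1=(0, 3, 4, 4)
  row2 ← row2 − (7)·row0  ⇒  L[2][0]=7, U row2=(0, 11, 5, 6)
  row3 ← row3 − (1)·row0  ⇒  L[3][0]=1, U row3=(0, 2, 12, 12)
Step 2: pivot at (1,1) is 3.
  row2 ← row2 − (8)·row1  ⇒  L[2][1]=8, U row2=(0, 0, 12, 0)
  row3 ← row3 − (5)·row1  ⇒  L[3][1]=5, U row3=(0, 0, 5, 5)

U[1][2] = 4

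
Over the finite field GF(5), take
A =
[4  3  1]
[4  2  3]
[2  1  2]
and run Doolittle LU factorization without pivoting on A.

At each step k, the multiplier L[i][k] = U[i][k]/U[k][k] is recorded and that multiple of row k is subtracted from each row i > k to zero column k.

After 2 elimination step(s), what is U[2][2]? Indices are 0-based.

k=0: U[0][0]=4
  eliminate (1,0): mult=1, new row 1: (0, 4, 2); set L[1][0]=1
  eliminate (2,0): mult=3, new row 2: (0, 2, 4); set L[2][0]=3
k=1: U[1][1]=4
  eliminate (2,1): mult=3, new row 2: (0, 0, 3); set L[2][1]=3

U[2][2] = 3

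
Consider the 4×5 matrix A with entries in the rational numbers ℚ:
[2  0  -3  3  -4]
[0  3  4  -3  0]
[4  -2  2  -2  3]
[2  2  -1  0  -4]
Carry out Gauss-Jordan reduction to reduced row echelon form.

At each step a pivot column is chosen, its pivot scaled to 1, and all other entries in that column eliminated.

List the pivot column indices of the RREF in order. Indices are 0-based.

step 1: normalize row 0 (÷2) = (1, 0, -3/2, 3/2, -2)
  row 2: subtract 4×row0 = (0, -2, 8, -8, 11)
  row 3: subtract 2×row0 = (0, 2, 2, -3, 0)
step 2: normalize row 1 (÷3) = (0, 1, 4/3, -1, 0)
  row 2: subtract -2×row1 = (0, 0, 32/3, -10, 11)
  row 3: subtract 2×row1 = (0, 0, -2/3, -1, 0)
step 3: normalize row 2 (÷32/3) = (0, 0, 1, -15/16, 33/32)
  row 0: subtract -3/2×row2 = (1, 0, 0, 3/32, -29/64)
  row 1: subtract 4/3×row2 = (0, 1, 0, 1/4, -11/8)
  row 3: subtract -2/3×row2 = (0, 0, 0, -13/8, 11/16)
step 4: normalize row 3 (÷-13/8) = (0, 0, 0, 1, -11/26)
  row 0: subtract 3/32×row3 = (1, 0, 0, 0, -43/104)
  row 1: subtract 1/4×row3 = (0, 1, 0, 0, -33/26)
  row 2: subtract -15/16×row3 = (0, 0, 1, 0, 33/52)

pivot columns: 0, 1, 2, 3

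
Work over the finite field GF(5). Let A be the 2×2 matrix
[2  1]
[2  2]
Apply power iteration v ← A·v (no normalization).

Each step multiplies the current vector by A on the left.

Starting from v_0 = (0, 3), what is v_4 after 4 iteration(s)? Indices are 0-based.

v_0 = (0, 3).
v_1 = A·v_0 = (3, 1).
v_2 = A·v_1 = (2, 3).
v_3 = A·v_2 = (2, 0).
v_4 = A·v_3 = (4, 4).

v_4 = (4, 4)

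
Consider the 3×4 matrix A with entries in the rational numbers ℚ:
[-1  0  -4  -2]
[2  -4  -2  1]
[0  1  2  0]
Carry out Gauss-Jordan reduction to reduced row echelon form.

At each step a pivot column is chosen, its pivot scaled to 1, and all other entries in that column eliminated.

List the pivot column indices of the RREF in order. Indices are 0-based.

pivot columns: 0, 1, 2

pivot(0,0)=-1: scale R0 → (1, 0, 4, 2)
  clear (1,0): R1 −= (2)R0 → (0, -4, -10, -3)
pivot(1,1)=-4: scale R1 → (0, 1, 5/2, 3/4)
  clear (2,1): R2 −= (1)R1 → (0, 0, -1/2, -3/4)
pivot(2,2)=-1/2: scale R2 → (0, 0, 1, 3/2)
  clear (0,2): R0 −= (4)R2 → (1, 0, 0, -4)
  clear (1,2): R1 −= (5/2)R2 → (0, 1, 0, -3)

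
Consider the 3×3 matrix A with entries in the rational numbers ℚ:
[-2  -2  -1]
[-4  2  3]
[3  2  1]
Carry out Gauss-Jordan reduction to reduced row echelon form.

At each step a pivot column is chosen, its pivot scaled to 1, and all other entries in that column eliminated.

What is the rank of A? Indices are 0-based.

rank = 3

pivot(0,0)=-2: scale R0 → (1, 1, 1/2)
  clear (1,0): R1 −= (-4)R0 → (0, 6, 5)
  clear (2,0): R2 −= (3)R0 → (0, -1, -1/2)
pivot(1,1)=6: scale R1 → (0, 1, 5/6)
  clear (0,1): R0 −= (1)R1 → (1, 0, -1/3)
  clear (2,1): R2 −= (-1)R1 → (0, 0, 1/3)
pivot(2,2)=1/3: scale R2 → (0, 0, 1)
  clear (0,2): R0 −= (-1/3)R2 → (1, 0, 0)
  clear (1,2): R1 −= (5/6)R2 → (0, 1, 0)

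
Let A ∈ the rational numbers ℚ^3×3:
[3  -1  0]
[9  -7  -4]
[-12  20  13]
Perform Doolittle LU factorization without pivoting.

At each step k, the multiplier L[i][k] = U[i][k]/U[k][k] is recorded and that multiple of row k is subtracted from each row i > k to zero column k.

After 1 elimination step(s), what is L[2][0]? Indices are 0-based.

L[2][0] = -4

k=0: U[0][0]=3
  eliminate (1,0): mult=3, new row 1: (0, -4, -4); set L[1][0]=3
  eliminate (2,0): mult=-4, new row 2: (0, 16, 13); set L[2][0]=-4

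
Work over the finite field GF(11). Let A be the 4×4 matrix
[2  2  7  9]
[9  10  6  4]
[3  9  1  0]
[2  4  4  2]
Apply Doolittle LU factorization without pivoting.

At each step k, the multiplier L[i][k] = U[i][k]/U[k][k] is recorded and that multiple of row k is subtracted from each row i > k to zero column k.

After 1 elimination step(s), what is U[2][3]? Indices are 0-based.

U[2][3] = 3

[col 0] pivot 2
  R1 -= 10*R0 → (0, 1, 2, 2)  (L[1][0] := 10)
  R2 -= 7*R0 → (0, 6, 7, 3)  (L[2][0] := 7)
  R3 -= 1*R0 → (0, 2, 8, 4)  (L[3][0] := 1)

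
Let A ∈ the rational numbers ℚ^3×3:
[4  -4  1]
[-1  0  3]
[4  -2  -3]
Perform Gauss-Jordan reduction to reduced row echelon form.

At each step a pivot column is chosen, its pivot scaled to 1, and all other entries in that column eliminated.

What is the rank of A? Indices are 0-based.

rank = 3

pivot(0,0)=4: scale R0 → (1, -1, 1/4)
  clear (1,0): R1 −= (-1)R0 → (0, -1, 13/4)
  clear (2,0): R2 −= (4)R0 → (0, 2, -4)
pivot(1,1)=-1: scale R1 → (0, 1, -13/4)
  clear (0,1): R0 −= (-1)R1 → (1, 0, -3)
  clear (2,1): R2 −= (2)R1 → (0, 0, 5/2)
pivot(2,2)=5/2: scale R2 → (0, 0, 1)
  clear (0,2): R0 −= (-3)R2 → (1, 0, 0)
  clear (1,2): R1 −= (-13/4)R2 → (0, 1, 0)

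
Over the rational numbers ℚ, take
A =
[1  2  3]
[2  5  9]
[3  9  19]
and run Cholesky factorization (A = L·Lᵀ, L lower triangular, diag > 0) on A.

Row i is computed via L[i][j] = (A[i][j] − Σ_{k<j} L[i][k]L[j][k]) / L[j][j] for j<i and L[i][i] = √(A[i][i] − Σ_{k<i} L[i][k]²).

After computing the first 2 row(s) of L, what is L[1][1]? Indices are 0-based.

L[1][1] = 1

Step 1: L[0][0] = √(1) = 1.
  L[1][0] = (2) / L[0][0] = 2.
Step 2: L[1][1] = √(1) = 1.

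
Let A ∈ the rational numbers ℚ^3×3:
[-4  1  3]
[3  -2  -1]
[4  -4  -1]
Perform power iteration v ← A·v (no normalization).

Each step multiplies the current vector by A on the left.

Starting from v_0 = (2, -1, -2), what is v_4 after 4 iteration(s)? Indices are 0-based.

v_4 = (6718, -4701, -6786)

v_0 = (2, -1, -2).
v_1 = A·v_0 = (-15, 10, 14).
v_2 = A·v_1 = (112, -79, -114).
v_3 = A·v_2 = (-869, 608, 878).
v_4 = A·v_3 = (6718, -4701, -6786).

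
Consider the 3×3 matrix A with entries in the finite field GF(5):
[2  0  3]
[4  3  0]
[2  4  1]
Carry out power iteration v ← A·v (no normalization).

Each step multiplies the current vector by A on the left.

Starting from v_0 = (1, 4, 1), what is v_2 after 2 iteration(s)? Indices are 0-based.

v_0 = (1, 4, 1).
v_1 = A·v_0 = (0, 1, 4).
v_2 = A·v_1 = (2, 3, 3).

v_2 = (2, 3, 3)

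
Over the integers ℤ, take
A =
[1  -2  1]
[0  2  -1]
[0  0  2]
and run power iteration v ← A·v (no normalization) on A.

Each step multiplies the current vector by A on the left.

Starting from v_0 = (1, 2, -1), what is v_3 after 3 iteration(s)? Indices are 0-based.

v_3 = (-44, 28, -8)

v_0 = (1, 2, -1).
v_1 = A·v_0 = (-4, 5, -2).
v_2 = A·v_1 = (-16, 12, -4).
v_3 = A·v_2 = (-44, 28, -8).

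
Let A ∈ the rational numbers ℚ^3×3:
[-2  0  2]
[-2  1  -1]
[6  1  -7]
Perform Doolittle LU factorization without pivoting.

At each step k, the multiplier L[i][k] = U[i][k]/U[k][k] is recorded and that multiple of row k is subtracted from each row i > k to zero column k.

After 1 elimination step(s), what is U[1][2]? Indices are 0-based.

Step 1: pivot at (0,0) is -2.
  row1 ← row1 − (1)·row0  ⇒  L[1][0]=1, U row1=(0, 1, -3)
  row2 ← row2 − (-3)·row0  ⇒  L[2][0]=-3, U row2=(0, 1, -1)

U[1][2] = -3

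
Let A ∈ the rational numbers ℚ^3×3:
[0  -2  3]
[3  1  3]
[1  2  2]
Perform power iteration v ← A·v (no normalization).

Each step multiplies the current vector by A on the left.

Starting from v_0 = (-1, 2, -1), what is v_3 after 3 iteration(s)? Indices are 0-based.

v_0 = (-1, 2, -1).
v_1 = A·v_0 = (-7, -4, 1).
v_2 = A·v_1 = (11, -22, -13).
v_3 = A·v_2 = (5, -28, -59).

v_3 = (5, -28, -59)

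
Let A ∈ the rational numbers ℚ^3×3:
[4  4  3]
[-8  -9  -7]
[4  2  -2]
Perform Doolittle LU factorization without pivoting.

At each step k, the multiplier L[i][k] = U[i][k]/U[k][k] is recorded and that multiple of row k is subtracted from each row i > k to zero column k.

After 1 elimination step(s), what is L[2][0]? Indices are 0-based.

k=0: U[0][0]=4
  eliminate (1,0): mult=-2, new row 1: (0, -1, -1); set L[1][0]=-2
  eliminate (2,0): mult=1, new row 2: (0, -2, -5); set L[2][0]=1

L[2][0] = 1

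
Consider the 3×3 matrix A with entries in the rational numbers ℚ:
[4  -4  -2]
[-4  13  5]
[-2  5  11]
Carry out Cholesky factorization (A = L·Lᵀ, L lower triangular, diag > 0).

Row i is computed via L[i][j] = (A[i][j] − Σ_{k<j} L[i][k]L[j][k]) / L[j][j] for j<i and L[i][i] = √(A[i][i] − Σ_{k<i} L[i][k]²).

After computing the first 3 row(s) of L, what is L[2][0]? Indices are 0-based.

L[2][0] = -1

Step 1: L[0][0] = √(4) = 2.
  L[1][0] = (-4) / L[0][0] = -2.
Step 2: L[1][1] = √(9) = 3.
  L[2][0] = (-2) / L[0][0] = -1.
  L[2][1] = (3) / L[1][1] = 1.
Step 3: L[2][2] = √(9) = 3.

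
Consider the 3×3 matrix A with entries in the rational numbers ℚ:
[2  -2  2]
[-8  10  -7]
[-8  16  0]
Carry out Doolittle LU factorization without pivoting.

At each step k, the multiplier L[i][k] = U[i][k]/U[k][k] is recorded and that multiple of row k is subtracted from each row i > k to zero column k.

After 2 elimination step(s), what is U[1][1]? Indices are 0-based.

U[1][1] = 2

k=0: U[0][0]=2
  eliminate (1,0): mult=-4, new row 1: (0, 2, 1); set L[1][0]=-4
  eliminate (2,0): mult=-4, new row 2: (0, 8, 8); set L[2][0]=-4
k=1: U[1][1]=2
  eliminate (2,1): mult=4, new row 2: (0, 0, 4); set L[2][1]=4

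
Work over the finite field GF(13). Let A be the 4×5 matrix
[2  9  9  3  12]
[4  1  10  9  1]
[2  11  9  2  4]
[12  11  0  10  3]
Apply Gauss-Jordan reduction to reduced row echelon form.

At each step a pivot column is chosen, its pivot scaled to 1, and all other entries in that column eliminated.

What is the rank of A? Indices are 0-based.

rank = 4

pivot(0,0)=2: scale R0 → (1, 11, 11, 8, 6)
  clear (1,0): R1 −= (4)R0 → (0, 9, 5, 3, 3)
  clear (2,0): R2 −= (2)R0 → (0, 2, 0, 12, 5)
  clear (3,0): R3 −= (12)R0 → (0, 9, 11, 5, 9)
pivot(1,1)=9: scale R1 → (0, 1, 2, 9, 9)
  clear (0,1): R0 −= (11)R1 → (1, 0, 2, 0, 11)
  clear (2,1): R2 −= (2)R1 → (0, 0, 9, 7, 0)
  clear (3,1): R3 −= (9)R1 → (0, 0, 6, 2, 6)
pivot(2,2)=9: scale R2 → (0, 0, 1, 8, 0)
  clear (0,2): R0 −= (2)R2 → (1, 0, 0, 10, 11)
  clear (1,2): R1 −= (2)R2 → (0, 1, 0, 6, 9)
  clear (3,2): R3 −= (6)R2 → (0, 0, 0, 6, 6)
pivot(3,3)=6: scale R3 → (0, 0, 0, 1, 1)
  clear (0,3): R0 −= (10)R3 → (1, 0, 0, 0, 1)
  clear (1,3): R1 −= (6)R3 → (0, 1, 0, 0, 3)
  clear (2,3): R2 −= (8)R3 → (0, 0, 1, 0, 5)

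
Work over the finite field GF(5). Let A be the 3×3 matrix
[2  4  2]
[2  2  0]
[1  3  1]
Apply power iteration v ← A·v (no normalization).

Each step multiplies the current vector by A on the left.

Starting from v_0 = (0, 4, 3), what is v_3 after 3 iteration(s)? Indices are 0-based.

v_0 = (0, 4, 3).
v_1 = A·v_0 = (2, 3, 0).
v_2 = A·v_1 = (1, 0, 1).
v_3 = A·v_2 = (4, 2, 2).

v_3 = (4, 2, 2)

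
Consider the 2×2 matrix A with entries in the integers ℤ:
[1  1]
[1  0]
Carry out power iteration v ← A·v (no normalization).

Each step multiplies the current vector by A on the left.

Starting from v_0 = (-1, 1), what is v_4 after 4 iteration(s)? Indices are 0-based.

v_0 = (-1, 1).
v_1 = A·v_0 = (0, -1).
v_2 = A·v_1 = (-1, 0).
v_3 = A·v_2 = (-1, -1).
v_4 = A·v_3 = (-2, -1).

v_4 = (-2, -1)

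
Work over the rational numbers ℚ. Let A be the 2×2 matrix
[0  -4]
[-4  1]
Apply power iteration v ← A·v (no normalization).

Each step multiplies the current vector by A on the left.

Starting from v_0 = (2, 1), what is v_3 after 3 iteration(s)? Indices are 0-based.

v_0 = (2, 1).
v_1 = A·v_0 = (-4, -7).
v_2 = A·v_1 = (28, 9).
v_3 = A·v_2 = (-36, -103).

v_3 = (-36, -103)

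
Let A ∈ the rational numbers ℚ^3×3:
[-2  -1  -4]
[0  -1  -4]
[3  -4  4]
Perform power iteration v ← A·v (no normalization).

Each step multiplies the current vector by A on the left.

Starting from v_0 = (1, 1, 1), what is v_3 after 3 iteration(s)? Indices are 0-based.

v_3 = (-51, -37, 93)

v_0 = (1, 1, 1).
v_1 = A·v_0 = (-7, -5, 3).
v_2 = A·v_1 = (7, -7, 11).
v_3 = A·v_2 = (-51, -37, 93).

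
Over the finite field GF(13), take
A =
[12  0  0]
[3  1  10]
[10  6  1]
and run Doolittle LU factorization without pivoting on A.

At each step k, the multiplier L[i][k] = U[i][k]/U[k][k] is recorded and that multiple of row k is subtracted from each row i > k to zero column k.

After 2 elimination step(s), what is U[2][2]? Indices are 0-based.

U[2][2] = 6

[col 0] pivot 12
  R1 -= 10*R0 → (0, 1, 10)  (L[1][0] := 10)
  R2 -= 3*R0 → (0, 6, 1)  (L[2][0] := 3)
[col 1] pivot 1
  R2 -= 6*R1 → (0, 0, 6)  (L[2][1] := 6)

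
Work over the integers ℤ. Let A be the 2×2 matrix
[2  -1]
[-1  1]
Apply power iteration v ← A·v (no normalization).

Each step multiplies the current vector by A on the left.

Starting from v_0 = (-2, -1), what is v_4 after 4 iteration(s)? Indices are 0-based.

v_0 = (-2, -1).
v_1 = A·v_0 = (-3, 1).
v_2 = A·v_1 = (-7, 4).
v_3 = A·v_2 = (-18, 11).
v_4 = A·v_3 = (-47, 29).

v_4 = (-47, 29)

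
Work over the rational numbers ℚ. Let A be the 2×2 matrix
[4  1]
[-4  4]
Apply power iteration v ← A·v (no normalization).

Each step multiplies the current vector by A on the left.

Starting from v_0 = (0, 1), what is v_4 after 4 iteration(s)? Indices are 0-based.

v_4 = (192, -112)

v_0 = (0, 1).
v_1 = A·v_0 = (1, 4).
v_2 = A·v_1 = (8, 12).
v_3 = A·v_2 = (44, 16).
v_4 = A·v_3 = (192, -112).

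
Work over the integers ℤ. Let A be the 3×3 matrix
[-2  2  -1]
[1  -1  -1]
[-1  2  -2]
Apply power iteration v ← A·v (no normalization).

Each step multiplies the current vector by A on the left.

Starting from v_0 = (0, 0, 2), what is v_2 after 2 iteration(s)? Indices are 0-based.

v_0 = (0, 0, 2).
v_1 = A·v_0 = (-2, -2, -4).
v_2 = A·v_1 = (4, 4, 6).

v_2 = (4, 4, 6)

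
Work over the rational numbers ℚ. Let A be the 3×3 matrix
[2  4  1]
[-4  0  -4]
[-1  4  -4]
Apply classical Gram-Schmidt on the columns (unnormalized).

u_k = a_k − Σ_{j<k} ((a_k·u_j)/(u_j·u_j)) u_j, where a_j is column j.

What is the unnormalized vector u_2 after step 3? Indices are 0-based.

u_2 = (32/41, 24/41, -32/41)

Step 1: u_0 = a_0 = (2, -4, -1).
Step 2: u_1 = a_1 − (4/21)·u_0 = (76/21, 16/21, 88/21).
Step 3: u_2 = a_2 − (22/21)·u_0 − (-85/164)·u_1 = (32/41, 24/41, -32/41).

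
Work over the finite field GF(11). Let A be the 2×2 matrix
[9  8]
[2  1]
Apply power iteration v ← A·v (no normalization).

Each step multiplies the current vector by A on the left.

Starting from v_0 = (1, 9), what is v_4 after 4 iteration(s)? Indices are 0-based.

v_0 = (1, 9).
v_1 = A·v_0 = (4, 0).
v_2 = A·v_1 = (3, 8).
v_3 = A·v_2 = (3, 3).
v_4 = A·v_3 = (7, 9).

v_4 = (7, 9)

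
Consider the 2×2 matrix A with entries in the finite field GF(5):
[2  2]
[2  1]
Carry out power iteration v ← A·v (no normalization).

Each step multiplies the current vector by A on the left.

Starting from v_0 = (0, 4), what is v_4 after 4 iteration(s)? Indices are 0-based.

v_0 = (0, 4).
v_1 = A·v_0 = (3, 4).
v_2 = A·v_1 = (4, 0).
v_3 = A·v_2 = (3, 3).
v_4 = A·v_3 = (2, 4).

v_4 = (2, 4)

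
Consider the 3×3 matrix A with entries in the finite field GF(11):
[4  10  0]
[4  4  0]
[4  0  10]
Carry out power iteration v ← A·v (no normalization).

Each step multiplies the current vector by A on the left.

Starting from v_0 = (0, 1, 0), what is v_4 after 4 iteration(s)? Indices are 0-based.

v_0 = (0, 1, 0).
v_1 = A·v_0 = (10, 4, 0).
v_2 = A·v_1 = (3, 1, 7).
v_3 = A·v_2 = (0, 5, 5).
v_4 = A·v_3 = (6, 9, 6).

v_4 = (6, 9, 6)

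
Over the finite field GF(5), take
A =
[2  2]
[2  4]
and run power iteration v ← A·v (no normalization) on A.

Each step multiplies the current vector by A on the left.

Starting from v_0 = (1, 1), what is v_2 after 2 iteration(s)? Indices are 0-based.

v_2 = (0, 2)

v_0 = (1, 1).
v_1 = A·v_0 = (4, 1).
v_2 = A·v_1 = (0, 2).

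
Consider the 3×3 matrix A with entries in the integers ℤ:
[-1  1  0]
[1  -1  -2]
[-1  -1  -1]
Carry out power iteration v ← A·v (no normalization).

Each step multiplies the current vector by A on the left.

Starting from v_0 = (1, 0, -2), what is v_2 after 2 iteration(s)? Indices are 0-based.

v_0 = (1, 0, -2).
v_1 = A·v_0 = (-1, 5, 1).
v_2 = A·v_1 = (6, -8, -5).

v_2 = (6, -8, -5)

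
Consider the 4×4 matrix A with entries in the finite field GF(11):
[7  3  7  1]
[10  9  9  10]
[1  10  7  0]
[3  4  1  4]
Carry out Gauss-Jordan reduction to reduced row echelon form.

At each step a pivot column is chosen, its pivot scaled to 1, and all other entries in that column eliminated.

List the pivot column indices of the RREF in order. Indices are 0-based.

pivot columns: 0, 1, 2, 3

[1] R0 /= 7  ⇒  (1, 2, 1, 8)
     R1 -= 10·R0  ⇒  (0, 0, 10, 7)
     R2 -= 1·R0  ⇒  (0, 8, 6, 3)
     R3 -= 3·R0  ⇒  (0, 9, 9, 2)
[2] R1 <-> R2
[2] R1 /= 8  ⇒  (0, 1, 9, 10)
     R0 -= 2·R1  ⇒  (1, 0, 5, 10)
     R3 -= 9·R1  ⇒  (0, 0, 5, 0)
[3] R2 /= 10  ⇒  (0, 0, 1, 4)
     R0 -= 5·R2  ⇒  (1, 0, 0, 1)
     R1 -= 9·R2  ⇒  (0, 1, 0, 7)
     R3 -= 5·R2  ⇒  (0, 0, 0, 2)
[4] R3 /= 2  ⇒  (0, 0, 0, 1)
     R0 -= 1·R3  ⇒  (1, 0, 0, 0)
     R1 -= 7·R3  ⇒  (0, 1, 0, 0)
     R2 -= 4·R3  ⇒  (0, 0, 1, 0)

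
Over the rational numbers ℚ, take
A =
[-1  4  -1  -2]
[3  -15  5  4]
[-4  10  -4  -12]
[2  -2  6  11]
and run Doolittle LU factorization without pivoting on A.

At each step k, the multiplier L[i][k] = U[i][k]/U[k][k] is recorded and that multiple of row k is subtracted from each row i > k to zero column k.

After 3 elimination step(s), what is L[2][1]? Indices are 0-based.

Step 1: pivot at (0,0) is -1.
  row1 ← row1 − (-3)·row0  ⇒  L[1][0]=-3, U row1=(0, -3, 2, -2)
  row2 ← row2 − (4)·row0  ⇒  L[2][0]=4, U row2=(0, -6, 0, -4)
  row3 ← row3 − (-2)·row0  ⇒  L[3][0]=-2, U row3=(0, 6, 4, 7)
Step 2: pivot at (1,1) is -3.
  row2 ← row2 − (2)·row1  ⇒  L[2][1]=2, U row2=(0, 0, -4, 0)
  row3 ← row3 − (-2)·row1  ⇒  L[3][1]=-2, U row3=(0, 0, 8, 3)
Step 3: pivot at (2,2) is -4.
  row3 ← row3 − (-2)·row2  ⇒  L[3][2]=-2, U row3=(0, 0, 0, 3)

L[2][1] = 2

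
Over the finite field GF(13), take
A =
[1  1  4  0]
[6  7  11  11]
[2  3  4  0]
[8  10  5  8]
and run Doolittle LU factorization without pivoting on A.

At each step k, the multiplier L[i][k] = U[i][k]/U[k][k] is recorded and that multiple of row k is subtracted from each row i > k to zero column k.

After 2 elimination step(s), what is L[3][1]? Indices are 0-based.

Step 1: pivot at (0,0) is 1.
  row1 ← row1 − (6)·row0  ⇒  L[1][0]=6, U row1=(0, 1, 0, 11)
  row2 ← row2 − (2)·row0  ⇒  L[2][0]=2, U row2=(0, 1, 9, 0)
  row3 ← row3 − (8)·row0  ⇒  L[3][0]=8, U row3=(0, 2, 12, 8)
Step 2: pivot at (1,1) is 1.
  row2 ← row2 − (1)·row1  ⇒  L[2][1]=1, U row2=(0, 0, 9, 2)
  row3 ← row3 − (2)·row1  ⇒  L[3][1]=2, U row3=(0, 0, 12, 12)

L[3][1] = 2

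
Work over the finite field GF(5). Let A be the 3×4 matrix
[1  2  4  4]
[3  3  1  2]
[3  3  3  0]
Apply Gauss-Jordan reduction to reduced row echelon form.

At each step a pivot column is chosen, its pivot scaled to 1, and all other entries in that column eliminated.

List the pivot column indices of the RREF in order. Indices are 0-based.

step 1: normalize row 0 (÷1) = (1, 2, 4, 4)
  row 1: subtract 3×row0 = (0, 2, 4, 0)
  row 2: subtract 3×row0 = (0, 2, 1, 3)
step 2: normalize row 1 (÷2) = (0, 1, 2, 0)
  row 0: subtract 2×row1 = (1, 0, 0, 4)
  row 2: subtract 2×row1 = (0, 0, 2, 3)
step 3: normalize row 2 (÷2) = (0, 0, 1, 4)
  row 1: subtract 2×row2 = (0, 1, 0, 2)

pivot columns: 0, 1, 2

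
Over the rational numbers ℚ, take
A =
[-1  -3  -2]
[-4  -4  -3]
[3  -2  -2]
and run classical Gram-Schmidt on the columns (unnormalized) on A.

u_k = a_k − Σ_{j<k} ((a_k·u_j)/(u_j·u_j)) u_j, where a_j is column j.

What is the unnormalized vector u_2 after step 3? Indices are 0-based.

Step 1: u_0 = a_0 = (-1, -4, 3).
Step 2: u_1 = a_1 − (1/2)·u_0 = (-5/2, -2, -7/2).
Step 3: u_2 = a_2 − (4/13)·u_0 − (4/5)·u_1 = (4/13, -11/65, -8/65).

u_2 = (4/13, -11/65, -8/65)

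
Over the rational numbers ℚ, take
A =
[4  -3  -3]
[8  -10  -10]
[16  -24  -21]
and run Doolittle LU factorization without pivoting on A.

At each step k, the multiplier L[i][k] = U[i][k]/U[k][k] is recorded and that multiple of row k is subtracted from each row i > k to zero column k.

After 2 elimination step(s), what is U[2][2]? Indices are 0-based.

Step 1: pivot at (0,0) is 4.
  row1 ← row1 − (2)·row0  ⇒  L[1][0]=2, U row1=(0, -4, -4)
  row2 ← row2 − (4)·row0  ⇒  L[2][0]=4, U row2=(0, -12, -9)
Step 2: pivot at (1,1) is -4.
  row2 ← row2 − (3)·row1  ⇒  L[2][1]=3, U row2=(0, 0, 3)

U[2][2] = 3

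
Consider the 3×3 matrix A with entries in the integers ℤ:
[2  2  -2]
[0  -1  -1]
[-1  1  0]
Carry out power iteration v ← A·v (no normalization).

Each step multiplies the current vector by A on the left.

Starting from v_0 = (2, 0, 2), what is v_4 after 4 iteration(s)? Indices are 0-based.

v_4 = (12, -2, -14)

v_0 = (2, 0, 2).
v_1 = A·v_0 = (0, -2, -2).
v_2 = A·v_1 = (0, 4, -2).
v_3 = A·v_2 = (12, -2, 4).
v_4 = A·v_3 = (12, -2, -14).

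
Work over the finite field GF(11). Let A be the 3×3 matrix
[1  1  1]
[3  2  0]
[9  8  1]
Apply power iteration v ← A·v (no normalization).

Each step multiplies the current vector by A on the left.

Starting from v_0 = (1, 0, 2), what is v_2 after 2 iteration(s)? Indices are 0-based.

v_0 = (1, 0, 2).
v_1 = A·v_0 = (3, 3, 0).
v_2 = A·v_1 = (6, 4, 7).

v_2 = (6, 4, 7)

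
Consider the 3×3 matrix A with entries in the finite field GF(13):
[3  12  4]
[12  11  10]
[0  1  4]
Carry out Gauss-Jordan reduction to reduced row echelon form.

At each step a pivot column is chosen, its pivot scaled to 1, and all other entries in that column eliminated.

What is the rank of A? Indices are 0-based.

pivot(0,0)=3: scale R0 → (1, 4, 10)
  clear (1,0): R1 −= (12)R0 → (0, 2, 7)
pivot(1,1)=2: scale R1 → (0, 1, 10)
  clear (0,1): R0 −= (4)R1 → (1, 0, 9)
  clear (2,1): R2 −= (1)R1 → (0, 0, 7)
pivot(2,2)=7: scale R2 → (0, 0, 1)
  clear (0,2): R0 −= (9)R2 → (1, 0, 0)
  clear (1,2): R1 −= (10)R2 → (0, 1, 0)

rank = 3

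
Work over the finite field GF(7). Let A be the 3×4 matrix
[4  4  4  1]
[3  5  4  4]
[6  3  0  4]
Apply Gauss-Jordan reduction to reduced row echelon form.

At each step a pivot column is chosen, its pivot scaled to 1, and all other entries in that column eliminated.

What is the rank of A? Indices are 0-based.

rank = 3

pivot(0,0)=4: scale R0 → (1, 1, 1, 2)
  clear (1,0): R1 −= (3)R0 → (0, 2, 1, 5)
  clear (2,0): R2 −= (6)R0 → (0, 4, 1, 6)
pivot(1,1)=2: scale R1 → (0, 1, 4, 6)
  clear (0,1): R0 −= (1)R1 → (1, 0, 4, 3)
  clear (2,1): R2 −= (4)R1 → (0, 0, 6, 3)
pivot(2,2)=6: scale R2 → (0, 0, 1, 4)
  clear (0,2): R0 −= (4)R2 → (1, 0, 0, 1)
  clear (1,2): R1 −= (4)R2 → (0, 1, 0, 4)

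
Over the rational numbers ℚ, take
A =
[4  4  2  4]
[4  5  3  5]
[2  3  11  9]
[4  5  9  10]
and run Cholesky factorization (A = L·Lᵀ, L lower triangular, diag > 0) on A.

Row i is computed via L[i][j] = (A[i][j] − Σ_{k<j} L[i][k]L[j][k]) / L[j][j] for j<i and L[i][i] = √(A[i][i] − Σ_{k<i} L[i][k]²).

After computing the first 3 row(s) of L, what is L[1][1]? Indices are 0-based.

L[1][1] = 1

Step 1: L[0][0] = √(4) = 2.
  L[1][0] = (4) / L[0][0] = 2.
Step 2: L[1][1] = √(1) = 1.
  L[2][0] = (2) / L[0][0] = 1.
  L[2][1] = (1) / L[1][1] = 1.
Step 3: L[2][2] = √(9) = 3.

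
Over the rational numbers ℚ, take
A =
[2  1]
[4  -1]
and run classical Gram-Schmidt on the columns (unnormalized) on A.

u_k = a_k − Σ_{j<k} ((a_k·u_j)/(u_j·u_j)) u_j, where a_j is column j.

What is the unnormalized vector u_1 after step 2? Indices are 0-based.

u_1 = (6/5, -3/5)

Step 1: u_0 = a_0 = (2, 4).
Step 2: u_1 = a_1 − (-1/10)·u_0 = (6/5, -3/5).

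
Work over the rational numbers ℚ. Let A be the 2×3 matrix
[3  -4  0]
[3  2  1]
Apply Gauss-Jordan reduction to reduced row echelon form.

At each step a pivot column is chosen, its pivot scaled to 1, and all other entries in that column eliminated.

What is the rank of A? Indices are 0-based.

step 1: normalize row 0 (÷3) = (1, -4/3, 0)
  row 1: subtract 3×row0 = (0, 6, 1)
step 2: normalize row 1 (÷6) = (0, 1, 1/6)
  row 0: subtract -4/3×row1 = (1, 0, 2/9)

rank = 2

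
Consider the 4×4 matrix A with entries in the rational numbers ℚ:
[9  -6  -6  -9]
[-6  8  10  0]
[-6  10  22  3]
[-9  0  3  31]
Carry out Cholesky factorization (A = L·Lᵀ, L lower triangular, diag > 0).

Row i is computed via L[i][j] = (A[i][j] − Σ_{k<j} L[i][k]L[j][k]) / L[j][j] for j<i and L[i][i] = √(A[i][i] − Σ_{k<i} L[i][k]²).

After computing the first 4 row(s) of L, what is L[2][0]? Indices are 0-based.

Step 1: L[0][0] = √(9) = 3.
  L[1][0] = (-6) / L[0][0] = -2.
Step 2: L[1][1] = √(4) = 2.
  L[2][0] = (-6) / L[0][0] = -2.
  L[2][1] = (6) / L[1][1] = 3.
Step 3: L[2][2] = √(9) = 3.
  L[3][0] = (-9) / L[0][0] = -3.
  L[3][1] = (-6) / L[1][1] = -3.
  L[3][2] = (6) / L[2][2] = 2.
Step 4: L[3][3] = √(9) = 3.

L[2][0] = -2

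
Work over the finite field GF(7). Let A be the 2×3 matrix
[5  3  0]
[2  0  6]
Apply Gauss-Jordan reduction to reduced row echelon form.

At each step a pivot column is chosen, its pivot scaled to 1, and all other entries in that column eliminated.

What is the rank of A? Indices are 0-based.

pivot(0,0)=5: scale R0 → (1, 2, 0)
  clear (1,0): R1 −= (2)R0 → (0, 3, 6)
pivot(1,1)=3: scale R1 → (0, 1, 2)
  clear (0,1): R0 −= (2)R1 → (1, 0, 3)

rank = 2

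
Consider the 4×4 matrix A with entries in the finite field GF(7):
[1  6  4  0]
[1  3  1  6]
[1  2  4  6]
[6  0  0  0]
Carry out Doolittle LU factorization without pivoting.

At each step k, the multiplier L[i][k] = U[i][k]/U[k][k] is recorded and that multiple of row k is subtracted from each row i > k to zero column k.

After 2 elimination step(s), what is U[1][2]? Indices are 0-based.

U[1][2] = 4

[col 0] pivot 1
  R1 -= 1*R0 → (0, 4, 4, 6)  (L[1][0] := 1)
  R2 -= 1*R0 → (0, 3, 0, 6)  (L[2][0] := 1)
  R3 -= 6*R0 → (0, 6, 4, 0)  (L[3][0] := 6)
[col 1] pivot 4
  R2 -= 6*R1 → (0, 0, 4, 5)  (L[2][1] := 6)
  R3 -= 5*R1 → (0, 0, 5, 5)  (L[3][1] := 5)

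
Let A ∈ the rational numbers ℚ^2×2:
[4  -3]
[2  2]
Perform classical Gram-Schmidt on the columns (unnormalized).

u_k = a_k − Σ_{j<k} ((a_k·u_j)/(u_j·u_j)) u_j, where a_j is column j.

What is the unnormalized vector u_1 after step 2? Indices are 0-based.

Step 1: u_0 = a_0 = (4, 2).
Step 2: u_1 = a_1 − (-2/5)·u_0 = (-7/5, 14/5).

u_1 = (-7/5, 14/5)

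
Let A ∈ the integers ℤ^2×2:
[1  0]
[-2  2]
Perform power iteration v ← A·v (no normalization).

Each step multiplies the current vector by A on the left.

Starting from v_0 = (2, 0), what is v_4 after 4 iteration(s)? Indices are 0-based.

v_0 = (2, 0).
v_1 = A·v_0 = (2, -4).
v_2 = A·v_1 = (2, -12).
v_3 = A·v_2 = (2, -28).
v_4 = A·v_3 = (2, -60).

v_4 = (2, -60)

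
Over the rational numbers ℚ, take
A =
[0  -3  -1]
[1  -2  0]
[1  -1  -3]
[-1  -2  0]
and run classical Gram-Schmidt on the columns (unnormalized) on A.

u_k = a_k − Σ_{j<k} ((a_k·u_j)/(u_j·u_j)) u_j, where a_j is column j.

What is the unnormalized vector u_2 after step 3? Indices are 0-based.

Step 1: u_0 = a_0 = (0, 1, 1, -1).
Step 2: u_1 = a_1 − (-1/3)·u_0 = (-3, -5/3, -2/3, -7/3).
Step 3: u_2 = a_2 − (-1)·u_0 − (15/53)·u_1 = (-8/53, 78/53, -96/53, -18/53).

u_2 = (-8/53, 78/53, -96/53, -18/53)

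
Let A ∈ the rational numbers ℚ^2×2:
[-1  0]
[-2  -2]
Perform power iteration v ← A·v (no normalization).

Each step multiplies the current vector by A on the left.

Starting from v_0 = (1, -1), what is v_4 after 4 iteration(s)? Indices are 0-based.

v_4 = (1, 14)

v_0 = (1, -1).
v_1 = A·v_0 = (-1, 0).
v_2 = A·v_1 = (1, 2).
v_3 = A·v_2 = (-1, -6).
v_4 = A·v_3 = (1, 14).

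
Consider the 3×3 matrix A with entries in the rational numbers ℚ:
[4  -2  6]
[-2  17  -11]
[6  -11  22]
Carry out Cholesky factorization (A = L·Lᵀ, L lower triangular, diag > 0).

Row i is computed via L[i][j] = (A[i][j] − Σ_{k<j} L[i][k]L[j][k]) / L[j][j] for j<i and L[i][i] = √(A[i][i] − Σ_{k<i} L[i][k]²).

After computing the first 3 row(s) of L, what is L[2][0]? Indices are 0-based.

L[2][0] = 3

Step 1: L[0][0] = √(4) = 2.
  L[1][0] = (-2) / L[0][0] = -1.
Step 2: L[1][1] = √(16) = 4.
  L[2][0] = (6) / L[0][0] = 3.
  L[2][1] = (-8) / L[1][1] = -2.
Step 3: L[2][2] = √(9) = 3.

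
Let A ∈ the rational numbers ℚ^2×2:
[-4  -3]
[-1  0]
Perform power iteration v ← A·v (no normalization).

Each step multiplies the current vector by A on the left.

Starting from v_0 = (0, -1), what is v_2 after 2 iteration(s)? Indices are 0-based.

v_0 = (0, -1).
v_1 = A·v_0 = (3, 0).
v_2 = A·v_1 = (-12, -3).

v_2 = (-12, -3)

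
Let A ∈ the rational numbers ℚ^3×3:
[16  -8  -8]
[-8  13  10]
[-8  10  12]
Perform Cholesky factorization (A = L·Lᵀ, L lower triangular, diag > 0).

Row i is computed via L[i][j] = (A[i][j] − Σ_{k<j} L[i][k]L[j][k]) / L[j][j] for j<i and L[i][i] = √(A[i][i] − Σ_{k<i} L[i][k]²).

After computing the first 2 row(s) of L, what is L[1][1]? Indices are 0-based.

L[1][1] = 3

Step 1: L[0][0] = √(16) = 4.
  L[1][0] = (-8) / L[0][0] = -2.
Step 2: L[1][1] = √(9) = 3.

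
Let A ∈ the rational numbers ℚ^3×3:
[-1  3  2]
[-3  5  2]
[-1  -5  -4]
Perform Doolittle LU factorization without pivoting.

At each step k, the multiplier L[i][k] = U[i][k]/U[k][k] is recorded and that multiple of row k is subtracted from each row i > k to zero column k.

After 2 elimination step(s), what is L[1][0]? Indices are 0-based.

L[1][0] = 3

k=0: U[0][0]=-1
  eliminate (1,0): mult=3, new row 1: (0, -4, -4); set L[1][0]=3
  eliminate (2,0): mult=1, new row 2: (0, -8, -6); set L[2][0]=1
k=1: U[1][1]=-4
  eliminate (2,1): mult=2, new row 2: (0, 0, 2); set L[2][1]=2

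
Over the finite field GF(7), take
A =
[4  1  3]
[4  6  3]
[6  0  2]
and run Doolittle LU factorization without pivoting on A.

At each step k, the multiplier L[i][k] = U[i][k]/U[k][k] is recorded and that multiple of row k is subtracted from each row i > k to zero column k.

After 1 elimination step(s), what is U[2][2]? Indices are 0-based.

U[2][2] = 1

k=0: U[0][0]=4
  eliminate (1,0): mult=1, new row 1: (0, 5, 0); set L[1][0]=1
  eliminate (2,0): mult=5, new row 2: (0, 2, 1); set L[2][0]=5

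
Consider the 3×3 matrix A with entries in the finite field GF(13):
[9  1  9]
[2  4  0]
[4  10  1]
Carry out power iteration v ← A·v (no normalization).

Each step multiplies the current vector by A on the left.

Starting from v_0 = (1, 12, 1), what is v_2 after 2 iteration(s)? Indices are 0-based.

v_0 = (1, 12, 1).
v_1 = A·v_0 = (4, 11, 8).
v_2 = A·v_1 = (2, 0, 4).

v_2 = (2, 0, 4)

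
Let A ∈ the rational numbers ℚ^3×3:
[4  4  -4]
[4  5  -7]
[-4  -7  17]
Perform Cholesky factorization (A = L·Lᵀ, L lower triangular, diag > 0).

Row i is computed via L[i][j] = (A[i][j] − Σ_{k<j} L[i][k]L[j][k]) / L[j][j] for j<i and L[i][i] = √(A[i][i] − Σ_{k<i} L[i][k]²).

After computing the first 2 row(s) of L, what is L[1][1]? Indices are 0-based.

Step 1: L[0][0] = √(4) = 2.
  L[1][0] = (4) / L[0][0] = 2.
Step 2: L[1][1] = √(1) = 1.

L[1][1] = 1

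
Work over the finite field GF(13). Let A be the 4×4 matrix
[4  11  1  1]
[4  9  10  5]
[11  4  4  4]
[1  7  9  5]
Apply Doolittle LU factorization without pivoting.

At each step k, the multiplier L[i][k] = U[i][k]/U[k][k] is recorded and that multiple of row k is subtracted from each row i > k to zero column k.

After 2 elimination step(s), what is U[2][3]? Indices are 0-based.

U[2][3] = 4

Step 1: pivot at (0,0) is 4.
  row1 ← row1 − (1)·row0  ⇒  L[1][0]=1, U row1=(0, 11, 9, 4)
  row2 ← row2 − (6)·row0  ⇒  L[2][0]=6, U row2=(0, 3, 11, 11)
  row3 ← row3 − (10)·row0  ⇒  L[3][0]=10, U row3=(0, 1, 12, 8)
Step 2: pivot at (1,1) is 11.
  row2 ← row2 − (5)·row1  ⇒  L[2][1]=5, U row2=(0, 0, 5, 4)
  row3 ← row3 − (6)·row1  ⇒  L[3][1]=6, U row3=(0, 0, 10, 10)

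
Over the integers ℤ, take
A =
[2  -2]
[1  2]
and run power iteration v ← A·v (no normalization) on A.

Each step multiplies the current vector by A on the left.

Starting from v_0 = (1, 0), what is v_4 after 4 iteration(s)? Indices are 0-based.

v_0 = (1, 0).
v_1 = A·v_0 = (2, 1).
v_2 = A·v_1 = (2, 4).
v_3 = A·v_2 = (-4, 10).
v_4 = A·v_3 = (-28, 16).

v_4 = (-28, 16)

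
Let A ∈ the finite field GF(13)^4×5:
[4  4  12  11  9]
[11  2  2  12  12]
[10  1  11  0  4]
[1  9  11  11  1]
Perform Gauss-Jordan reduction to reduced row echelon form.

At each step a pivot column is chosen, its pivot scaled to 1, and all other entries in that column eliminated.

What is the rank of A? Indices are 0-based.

[1] R0 /= 4  ⇒  (1, 1, 3, 6, 12)
     R1 -= 11·R0  ⇒  (0, 4, 8, 11, 10)
     R2 -= 10·R0  ⇒  (0, 4, 7, 5, 1)
     R3 -= 1·R0  ⇒  (0, 8, 8, 5, 2)
[2] R1 /= 4  ⇒  (0, 1, 2, 6, 9)
     R0 -= 1·R1  ⇒  (1, 0, 1, 0, 3)
     R2 -= 4·R1  ⇒  (0, 0, 12, 7, 4)
     R3 -= 8·R1  ⇒  (0, 0, 5, 9, 8)
[3] R2 /= 12  ⇒  (0, 0, 1, 6, 9)
     R0 -= 1·R2  ⇒  (1, 0, 0, 7, 7)
     R1 -= 2·R2  ⇒  (0, 1, 0, 7, 4)
     R3 -= 5·R2  ⇒  (0, 0, 0, 5, 2)
[4] R3 /= 5  ⇒  (0, 0, 0, 1, 3)
     R0 -= 7·R3  ⇒  (1, 0, 0, 0, 12)
     R1 -= 7·R3  ⇒  (0, 1, 0, 0, 9)
     R2 -= 6·R3  ⇒  (0, 0, 1, 0, 4)

rank = 4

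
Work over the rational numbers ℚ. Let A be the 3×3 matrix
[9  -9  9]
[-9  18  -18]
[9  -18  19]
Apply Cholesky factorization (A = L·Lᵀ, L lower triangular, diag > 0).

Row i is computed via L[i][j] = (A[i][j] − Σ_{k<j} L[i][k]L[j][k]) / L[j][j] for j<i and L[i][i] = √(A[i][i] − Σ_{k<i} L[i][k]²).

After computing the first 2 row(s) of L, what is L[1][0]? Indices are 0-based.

L[1][0] = -3

Step 1: L[0][0] = √(9) = 3.
  L[1][0] = (-9) / L[0][0] = -3.
Step 2: L[1][1] = √(9) = 3.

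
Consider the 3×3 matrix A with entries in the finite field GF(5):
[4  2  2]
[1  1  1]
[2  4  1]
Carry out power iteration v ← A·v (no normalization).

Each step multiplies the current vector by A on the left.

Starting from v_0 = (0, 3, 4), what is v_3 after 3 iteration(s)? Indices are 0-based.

v_0 = (0, 3, 4).
v_1 = A·v_0 = (4, 2, 1).
v_2 = A·v_1 = (2, 2, 2).
v_3 = A·v_2 = (1, 1, 4).

v_3 = (1, 1, 4)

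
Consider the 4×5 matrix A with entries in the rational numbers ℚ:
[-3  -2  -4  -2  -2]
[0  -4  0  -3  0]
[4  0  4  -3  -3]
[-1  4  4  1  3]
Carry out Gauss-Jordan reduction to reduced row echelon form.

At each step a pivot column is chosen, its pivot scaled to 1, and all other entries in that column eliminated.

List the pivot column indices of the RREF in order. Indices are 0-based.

step 1: normalize row 0 (÷-3) = (1, 2/3, 4/3, 2/3, 2/3)
  row 2: subtract 4×row0 = (0, -8/3, -4/3, -17/3, -17/3)
  row 3: subtract -1×row0 = (0, 14/3, 16/3, 5/3, 11/3)
step 2: normalize row 1 (÷-4) = (0, 1, 0, 3/4, 0)
  row 0: subtract 2/3×row1 = (1, 0, 4/3, 1/6, 2/3)
  row 2: subtract -8/3×row1 = (0, 0, -4/3, -11/3, -17/3)
  row 3: subtract 14/3×row1 = (0, 0, 16/3, -11/6, 11/3)
step 3: normalize row 2 (÷-4/3) = (0, 0, 1, 11/4, 17/4)
  row 0: subtract 4/3×row2 = (1, 0, 0, -7/2, -5)
  row 3: subtract 16/3×row2 = (0, 0, 0, -33/2, -19)
step 4: normalize row 3 (÷-33/2) = (0, 0, 0, 1, 38/33)
  row 0: subtract -7/2×row3 = (1, 0, 0, 0, -32/33)
  row 1: subtract 3/4×row3 = (0, 1, 0, 0, -19/22)
  row 2: subtract 11/4×row3 = (0, 0, 1, 0, 13/12)

pivot columns: 0, 1, 2, 3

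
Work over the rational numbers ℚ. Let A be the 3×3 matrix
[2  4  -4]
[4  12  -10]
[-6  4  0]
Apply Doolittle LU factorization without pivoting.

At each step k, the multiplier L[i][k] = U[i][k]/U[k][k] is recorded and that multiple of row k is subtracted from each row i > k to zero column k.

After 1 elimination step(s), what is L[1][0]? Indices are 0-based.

Step 1: pivot at (0,0) is 2.
  row1 ← row1 − (2)·row0  ⇒  L[1][0]=2, U row1=(0, 4, -2)
  row2 ← row2 − (-3)·row0  ⇒  L[2][0]=-3, U row2=(0, 16, -12)

L[1][0] = 2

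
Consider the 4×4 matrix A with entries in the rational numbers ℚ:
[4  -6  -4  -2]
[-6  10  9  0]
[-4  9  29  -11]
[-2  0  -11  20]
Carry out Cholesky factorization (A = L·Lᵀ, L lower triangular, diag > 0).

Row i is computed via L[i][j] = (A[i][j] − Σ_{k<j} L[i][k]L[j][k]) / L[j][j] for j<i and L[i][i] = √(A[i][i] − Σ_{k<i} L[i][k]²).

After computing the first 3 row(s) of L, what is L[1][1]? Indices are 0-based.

Step 1: L[0][0] = √(4) = 2.
  L[1][0] = (-6) / L[0][0] = -3.
Step 2: L[1][1] = √(1) = 1.
  L[2][0] = (-4) / L[0][0] = -2.
  L[2][1] = (3) / L[1][1] = 3.
Step 3: L[2][2] = √(16) = 4.

L[1][1] = 1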